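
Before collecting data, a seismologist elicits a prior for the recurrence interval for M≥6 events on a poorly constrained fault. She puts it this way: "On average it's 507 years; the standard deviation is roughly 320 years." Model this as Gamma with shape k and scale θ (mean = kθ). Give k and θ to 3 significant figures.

k ≈ 2.51, θ ≈ 202

For Gamma(k, scale θ): mean = kθ, variance = kθ², so CV = 1/√k.
CV = SD/mean = 320/507 = 0.6312, hence k = 1/CV² = 2.51.
Then θ = mean/k = 507/2.51 = 202.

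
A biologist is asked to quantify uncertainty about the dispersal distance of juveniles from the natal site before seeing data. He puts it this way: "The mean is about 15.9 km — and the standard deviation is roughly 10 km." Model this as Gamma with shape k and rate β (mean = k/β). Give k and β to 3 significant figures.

k ≈ 2.53, β ≈ 0.159

For Gamma(k, rate β): mean = k/β, variance = k/β², so CV = 1/√k.
CV = SD/mean = 10/15.9 = 0.6289, hence k = 1/CV² = 2.53.
Then β = k/mean = 2.53/15.9 = 0.159.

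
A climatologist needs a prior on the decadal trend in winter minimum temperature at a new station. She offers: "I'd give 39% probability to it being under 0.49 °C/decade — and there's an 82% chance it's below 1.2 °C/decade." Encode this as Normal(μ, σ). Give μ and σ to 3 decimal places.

For Normal(μ,σ), the p-quantile is μ + z_p·σ. Here z_{0.39} = -0.2793, z_{0.82} = 0.9154.
So 0.49 = μ − 0.2793σ and 1.2 = μ + 0.9154σ.
Subtracting: σ = (1.2 − 0.49)/(0.9154 − (-0.2793)) = 0.594.
Then μ = 0.49 − (-0.2793)·0.594 = 0.656.

μ = 0.656, σ = 0.594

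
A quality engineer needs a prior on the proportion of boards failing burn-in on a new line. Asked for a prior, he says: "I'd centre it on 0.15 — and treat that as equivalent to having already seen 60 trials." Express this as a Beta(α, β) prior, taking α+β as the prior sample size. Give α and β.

α = 9, β = 51

Under the effective-sample-size interpretation, Beta(α, β) has prior mean α/(α+β) and prior sample size α+β.
So α+β = 60 and α/(α+β) = 0.15, giving α = 0.15·60 = 9 and β = 60 − 9 = 51.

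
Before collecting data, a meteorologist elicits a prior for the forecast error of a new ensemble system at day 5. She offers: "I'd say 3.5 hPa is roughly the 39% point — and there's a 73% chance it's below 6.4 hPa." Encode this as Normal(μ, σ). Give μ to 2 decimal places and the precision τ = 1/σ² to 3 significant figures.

The p-quantile of Normal(μ,σ) is μ + z_p·σ, with z_{0.39} = -0.2793 and z_{0.73} = 0.6128.
Eliminate σ: μ = (z₂·x₁ − z₁·x₂)/(z₂ − z₁) = (0.6128·3.5 − (-0.2793)·6.4)/0.8921 = 4.41.
Then σ = (x₂ − x₁)/(z₂ − z₁) = (6.4 − 3.5)/0.8921 = 3.25.
Precision τ = 1/σ² = 1/3.251² = 0.0946.

μ = 4.41, τ = 0.0946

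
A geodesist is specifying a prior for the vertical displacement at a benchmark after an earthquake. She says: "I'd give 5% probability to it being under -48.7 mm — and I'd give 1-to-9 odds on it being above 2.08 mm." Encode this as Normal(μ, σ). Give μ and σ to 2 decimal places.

μ = -20.16, σ = 17.35

For Normal(μ,σ), the p-quantile is μ + z_p·σ. Here z_{0.05} = -1.645, z_{0.9} = 1.282.
So -48.7 = μ − 1.645σ and 2.08 = μ + 1.282σ.
Subtracting: σ = (2.08 − -48.7)/(1.282 − (-1.645)) = 17.35.
Then μ = -48.7 − (-1.645)·17.35 = -20.16.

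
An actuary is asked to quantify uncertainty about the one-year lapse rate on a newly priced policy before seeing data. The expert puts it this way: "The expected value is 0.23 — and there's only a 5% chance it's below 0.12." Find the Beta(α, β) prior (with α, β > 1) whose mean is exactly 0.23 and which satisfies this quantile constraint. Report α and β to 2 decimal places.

With mean 0.23 fixed, write α = 0.23s, β = 0.77s where s = α+β.
Need P(θ < 0.12) = 0.05 under Beta(0.23s, 0.77s). Normal approximation: (q−m)/√(m(1−m)/s) ≈ z_{0.05} = -1.64, so s ≈ 0.23·0.77·(-1.64)²/(0.12−0.23)² = 39.6.
At s = 39.6: P(θ<0.12) ≈ 0.033. Adjusting to match 0.05 gives s ≈ 32.18.
So α = 0.23·32.18 ≈ 7.40, β = 0.77·32.18 ≈ 24.78.

α ≈ 7.40, β ≈ 24.78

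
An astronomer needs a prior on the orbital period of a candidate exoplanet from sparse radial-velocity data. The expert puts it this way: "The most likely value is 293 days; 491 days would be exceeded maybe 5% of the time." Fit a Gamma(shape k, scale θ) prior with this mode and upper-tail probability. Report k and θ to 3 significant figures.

Gamma(k,θ) with k>1 has mode (k−1)θ, so θ = 293/(k−1).
Need P(X < 491) = 0.95 with θ tied to k this way. Start at k = 2, θ = 293: P(X<491) ≈ 0.499.
Too low — raise k to concentrate. Iterating converges to k ≈ 11.5.
Then θ = 293/(11.5−1) ≈ 28.

k ≈ 11.5, θ ≈ 28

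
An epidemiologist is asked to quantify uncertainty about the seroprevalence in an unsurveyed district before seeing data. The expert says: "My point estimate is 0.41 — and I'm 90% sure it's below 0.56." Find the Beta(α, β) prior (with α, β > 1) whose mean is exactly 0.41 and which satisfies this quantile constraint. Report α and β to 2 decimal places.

α ≈ 7.31, β ≈ 10.52

With mean 0.41 fixed, write α = 0.41s, β = 0.59s where s = α+β.
Need P(θ < 0.56) = 0.9 under Beta(0.41s, 0.59s). Normal approximation: (q−m)/√(m(1−m)/s) ≈ z_{0.9} = 1.28, so s ≈ 0.41·0.59·(1.28)²/(0.56−0.41)² = 17.7.
At s = 17.7: P(θ<0.56) ≈ 0.899. Adjusting to match 0.9 gives s ≈ 17.83.
So α = 0.41·17.83 ≈ 7.31, β = 0.59·17.83 ≈ 10.52.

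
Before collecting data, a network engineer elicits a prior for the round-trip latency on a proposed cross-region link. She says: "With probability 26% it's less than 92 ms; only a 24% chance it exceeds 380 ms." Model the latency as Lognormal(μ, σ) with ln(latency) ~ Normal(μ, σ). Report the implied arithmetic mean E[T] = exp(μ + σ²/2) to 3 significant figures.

If T ~ Lognormal(μ,σ) then ln T ~ Normal(μ,σ), so the p-quantile of ln T is μ + z_p·σ.
ln(92) = 4.522 and ln(380) = 5.94; z_{0.26} = -0.6433, z_{0.76} = 0.7063.
σ = (5.94 − 4.522)/(0.7063 − (-0.6433)) = 1.051.
μ = 4.522 − (-0.6433)·1.051 = 5.198.
E[T] = exp(μ + σ²/2) = exp(5.198 + 0.5522) = 314 ms.

E[T] ≈ 314 ms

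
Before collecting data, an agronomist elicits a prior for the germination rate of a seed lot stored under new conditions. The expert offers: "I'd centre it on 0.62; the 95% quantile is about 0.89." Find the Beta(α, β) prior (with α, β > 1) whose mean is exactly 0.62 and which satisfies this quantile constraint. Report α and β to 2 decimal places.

α ≈ 3.96, β ≈ 2.43

With mean 0.62 fixed, write α = 0.62s, β = 0.38s where s = α+β.
Need P(θ < 0.89) = 0.95 under Beta(0.62s, 0.38s). Normal approximation: (q−m)/√(m(1−m)/s) ≈ z_{0.95} = 1.64, so s ≈ 0.62·0.38·(1.64)²/(0.89−0.62)² = 8.7.
At s = 8.7: P(θ<0.89) ≈ 0.975. Adjusting to match 0.95 gives s ≈ 6.38.
So α = 0.62·6.38 ≈ 3.96, β = 0.38·6.38 ≈ 2.43.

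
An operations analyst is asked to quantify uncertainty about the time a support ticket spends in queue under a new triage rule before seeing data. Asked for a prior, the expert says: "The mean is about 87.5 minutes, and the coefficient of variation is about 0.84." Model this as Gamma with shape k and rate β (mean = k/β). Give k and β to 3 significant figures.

k ≈ 1.42, β ≈ 0.0162

For Gamma(k, rate β): mean = k/β, variance = k/β², so CV = 1/√k.
CV = 0.84, hence k = 1/CV² = 1.42.
Then β = k/mean = 1.42/87.5 = 0.0162.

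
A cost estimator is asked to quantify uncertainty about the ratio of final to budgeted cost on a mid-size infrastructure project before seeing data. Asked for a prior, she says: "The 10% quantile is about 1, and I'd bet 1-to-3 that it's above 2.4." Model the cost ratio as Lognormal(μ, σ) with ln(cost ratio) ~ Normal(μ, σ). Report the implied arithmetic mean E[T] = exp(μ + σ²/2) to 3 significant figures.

E[T] ≈ 1.96

If T ~ Lognormal(μ,σ) then ln T ~ Normal(μ,σ), so the p-quantile of ln T is μ + z_p·σ.
ln(1) = 0 and ln(2.4) = 0.8755; z_{0.1} = -1.282, z_{0.75} = 0.6745.
σ = (0.8755 − 0)/(0.6745 − (-1.282)) = 0.448.
μ = 0 − (-1.282)·0.448 = 0.574.
E[T] = exp(μ + σ²/2) = exp(0.574 + 0.1002) = 1.96.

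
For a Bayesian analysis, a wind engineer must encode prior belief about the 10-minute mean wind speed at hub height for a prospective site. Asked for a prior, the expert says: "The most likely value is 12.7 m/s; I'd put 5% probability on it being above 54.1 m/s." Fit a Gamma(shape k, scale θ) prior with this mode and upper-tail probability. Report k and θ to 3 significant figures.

k ≈ 2.18, θ ≈ 10.7

Gamma(k,θ) with k>1 has mode (k−1)θ, so θ = 12.7/(k−1).
Need P(X < 54.1) = 0.95 with θ tied to k this way. Start at k = 2, θ = 12.7: P(X<54.1) ≈ 0.926.
Too low — raise k to concentrate. Iterating converges to k ≈ 2.18.
Then θ = 12.7/(2.18−1) ≈ 10.7.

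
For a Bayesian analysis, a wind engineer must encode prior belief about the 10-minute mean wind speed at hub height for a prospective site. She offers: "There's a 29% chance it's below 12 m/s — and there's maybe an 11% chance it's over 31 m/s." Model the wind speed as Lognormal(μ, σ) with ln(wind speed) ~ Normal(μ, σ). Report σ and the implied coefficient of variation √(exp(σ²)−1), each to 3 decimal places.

σ ≈ 0.533, CV ≈ 0.573

If T ~ Lognormal(μ,σ) then ln T ~ Normal(μ,σ), so the p-quantile of ln T is μ + z_p·σ.
ln(12) = 2.485 and ln(31) = 3.434; z_{0.29} = -0.5534, z_{0.89} = 1.227.
σ = (3.434 − 2.485)/(1.227 − (-0.5534)) = 0.533.
μ = 2.485 − (-0.5534)·0.533 = 2.780.
CV = √(exp(σ²)−1) = √(exp(0.2843)−1) = 0.573.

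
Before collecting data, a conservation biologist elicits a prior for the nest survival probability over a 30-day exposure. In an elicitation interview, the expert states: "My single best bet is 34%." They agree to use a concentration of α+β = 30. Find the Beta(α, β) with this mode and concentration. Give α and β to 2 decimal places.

α = 10.52, β = 19.48

For α,β > 1 the Beta mode is (α−1)/(α+β−2). With α+β = 30, the mode is (α−1)/28.
Set (α−1)/28 = 0.34 → α = 1 + 0.34·28 = 10.52.
β = 30 − α = 19.48.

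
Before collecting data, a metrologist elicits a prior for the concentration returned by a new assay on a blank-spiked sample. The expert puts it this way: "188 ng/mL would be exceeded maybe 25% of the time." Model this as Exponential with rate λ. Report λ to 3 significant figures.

λ ≈ 0.00737

P(T > 188.0) = e^(−λ·188.0) = 0.25, so λ = −ln(0.25)/188.0 = 0.00737.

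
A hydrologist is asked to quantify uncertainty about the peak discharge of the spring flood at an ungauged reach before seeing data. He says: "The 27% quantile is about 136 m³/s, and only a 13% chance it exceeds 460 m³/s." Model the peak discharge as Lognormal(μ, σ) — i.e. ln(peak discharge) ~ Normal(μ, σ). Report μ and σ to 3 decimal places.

μ ≈ 5.342, σ ≈ 0.701

If T ~ Lognormal(μ,σ) then ln T ~ Normal(μ,σ), so the p-quantile of ln T is μ + z_p·σ.
ln(136) = 4.913 and ln(460) = 6.131; z_{0.27} = -0.6128, z_{0.87} = 1.126.
σ = (6.131 − 4.913)/(1.126 − (-0.6128)) = 0.701.
μ = 4.913 − (-0.6128)·0.701 = 5.342.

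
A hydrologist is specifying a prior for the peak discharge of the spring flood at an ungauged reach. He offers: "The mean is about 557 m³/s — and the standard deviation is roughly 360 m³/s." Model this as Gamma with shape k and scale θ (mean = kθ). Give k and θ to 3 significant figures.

For Gamma(k, scale θ): mean = kθ, variance = kθ², so CV = 1/√k.
CV = SD/mean = 360/557 = 0.6463, hence k = 1/CV² = 2.39.
Then θ = mean/k = 557/2.39 = 233.

k ≈ 2.39, θ ≈ 233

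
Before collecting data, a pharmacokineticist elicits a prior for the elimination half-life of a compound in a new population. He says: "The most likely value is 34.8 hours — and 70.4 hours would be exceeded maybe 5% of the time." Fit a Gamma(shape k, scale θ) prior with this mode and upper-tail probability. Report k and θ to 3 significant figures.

k ≈ 6.58, θ ≈ 6.24

Gamma(k,θ) with k>1 has mode (k−1)θ, so θ = 34.8/(k−1).
Need P(X < 70.4) = 0.95 with θ tied to k this way. Start at k = 2, θ = 34.8: P(X<70.4) ≈ 0.600.
Too low — raise k to concentrate. Iterating converges to k ≈ 6.58.
Then θ = 34.8/(6.58−1) ≈ 6.24.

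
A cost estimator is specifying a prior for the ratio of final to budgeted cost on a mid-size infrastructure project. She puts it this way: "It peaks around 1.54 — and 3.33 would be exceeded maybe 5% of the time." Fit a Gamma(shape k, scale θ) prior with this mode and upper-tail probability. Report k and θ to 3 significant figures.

k ≈ 5.63, θ ≈ 0.332

Gamma(k,θ) with k>1 has mode (k−1)θ, so θ = 1.54/(k−1).
Need P(X < 3.33) = 0.95 with θ tied to k this way. Start at k = 2, θ = 1.54: P(X<3.33) ≈ 0.636.
Too low — raise k to concentrate. Iterating converges to k ≈ 5.63.
Then θ = 1.54/(5.63−1) ≈ 0.332.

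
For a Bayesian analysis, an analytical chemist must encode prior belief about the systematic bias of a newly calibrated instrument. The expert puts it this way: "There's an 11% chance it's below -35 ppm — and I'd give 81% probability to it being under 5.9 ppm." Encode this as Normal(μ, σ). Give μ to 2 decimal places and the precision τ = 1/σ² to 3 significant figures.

μ = -11.16, τ = 0.00265

The p-quantile of Normal(μ,σ) is μ + z_p·σ, with z_{0.11} = -1.227 and z_{0.81} = 0.8779.
Eliminate σ: μ = (z₂·x₁ − z₁·x₂)/(z₂ − z₁) = (0.8779·-35 − (-1.227)·5.9)/2.104 = -11.16.
Then σ = (x₂ − x₁)/(z₂ − z₁) = (5.9 − -35)/2.104 = 19.44.
Precision τ = 1/σ² = 1/19.44² = 0.00265.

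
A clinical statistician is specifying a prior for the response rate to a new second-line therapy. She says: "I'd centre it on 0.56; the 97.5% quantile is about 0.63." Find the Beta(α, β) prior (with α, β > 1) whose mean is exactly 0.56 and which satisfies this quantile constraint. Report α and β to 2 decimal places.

α ≈ 105.53, β ≈ 82.92

With mean 0.56 fixed, write α = 0.56s, β = 0.44s where s = α+β.
Need P(θ < 0.63) = 0.975 under Beta(0.56s, 0.44s). Normal approximation: (q−m)/√(m(1−m)/s) ≈ z_{0.975} = 1.96, so s ≈ 0.56·0.44·(1.96)²/(0.63−0.56)² = 193.2.
At s = 193.2: P(θ<0.63) ≈ 0.976. Adjusting to match 0.975 gives s ≈ 188.44.
So α = 0.56·188.44 ≈ 105.53, β = 0.44·188.44 ≈ 82.92.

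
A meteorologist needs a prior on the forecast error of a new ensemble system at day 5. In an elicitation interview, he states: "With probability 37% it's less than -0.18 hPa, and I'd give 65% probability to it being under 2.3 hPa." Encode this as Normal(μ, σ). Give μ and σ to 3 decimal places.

The p-quantile of Normal(μ,σ) is μ + z_p·σ, with z_{0.37} = -0.3319 and z_{0.65} = 0.3853.
Eliminate σ: μ = (z₂·x₁ − z₁·x₂)/(z₂ − z₁) = (0.3853·-0.18 − (-0.3319)·2.3)/0.7172 = 0.968.
Then σ = (x₂ − x₁)/(z₂ − z₁) = (2.3 − -0.18)/0.7172 = 3.458.

μ = 0.968, σ = 3.458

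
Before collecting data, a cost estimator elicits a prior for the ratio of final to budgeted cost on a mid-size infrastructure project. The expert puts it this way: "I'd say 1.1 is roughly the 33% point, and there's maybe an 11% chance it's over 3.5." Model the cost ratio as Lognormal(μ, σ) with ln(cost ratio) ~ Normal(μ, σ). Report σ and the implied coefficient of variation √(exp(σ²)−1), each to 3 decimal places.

If T ~ Lognormal(μ,σ) then ln T ~ Normal(μ,σ), so the p-quantile of ln T is μ + z_p·σ.
ln(1.1) = 0.09531 and ln(3.5) = 1.253; z_{0.33} = -0.4399, z_{0.89} = 1.227.
σ = (1.253 − 0.09531)/(1.227 − (-0.4399)) = 0.695.
μ = 0.09531 − (-0.4399)·0.695 = 0.401.
CV = √(exp(σ²)−1) = √(exp(0.4824)−1) = 0.787.

σ ≈ 0.695, CV ≈ 0.787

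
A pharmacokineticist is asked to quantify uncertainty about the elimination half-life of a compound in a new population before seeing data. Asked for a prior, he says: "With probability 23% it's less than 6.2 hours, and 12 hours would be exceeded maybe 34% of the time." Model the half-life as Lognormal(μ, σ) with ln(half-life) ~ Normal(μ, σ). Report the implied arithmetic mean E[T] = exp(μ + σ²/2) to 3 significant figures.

If T ~ Lognormal(μ,σ) then ln T ~ Normal(μ,σ), so the p-quantile of ln T is μ + z_p·σ.
ln(6.2) = 1.825 and ln(12) = 2.485; z_{0.23} = -0.7388, z_{0.66} = 0.4125.
σ = (2.485 − 1.825)/(0.4125 − (-0.7388)) = 0.574.
μ = 1.825 − (-0.7388)·0.574 = 2.248.
E[T] = exp(μ + σ²/2) = exp(2.248 + 0.1645) = 11.2 hours.

E[T] ≈ 11.2 hours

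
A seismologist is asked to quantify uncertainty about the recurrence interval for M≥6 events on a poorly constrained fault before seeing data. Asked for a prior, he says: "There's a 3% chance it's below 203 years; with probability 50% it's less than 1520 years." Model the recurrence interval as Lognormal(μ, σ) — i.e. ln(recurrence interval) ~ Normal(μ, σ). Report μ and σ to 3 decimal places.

If T ~ Lognormal(μ,σ) then ln T ~ Normal(μ,σ), so the p-quantile of ln T is μ + z_p·σ.
ln(203) = 5.313 and ln(1520) = 7.326; z_{0.03} = -1.881, z_{0.5} = 0.
σ = (7.326 − 5.313)/(0 − (-1.881)) = 1.070.
μ = 5.313 − (-1.881)·1.070 = 7.326.

μ ≈ 7.326, σ ≈ 1.070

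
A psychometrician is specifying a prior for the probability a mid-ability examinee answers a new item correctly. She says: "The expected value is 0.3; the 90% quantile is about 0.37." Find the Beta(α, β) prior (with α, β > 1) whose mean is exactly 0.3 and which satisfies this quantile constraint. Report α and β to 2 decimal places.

With mean 0.3 fixed, write α = 0.3s, β = 0.7s where s = α+β.
Need P(θ < 0.37) = 0.9 under Beta(0.3s, 0.7s). Normal approximation: (q−m)/√(m(1−m)/s) ≈ z_{0.9} = 1.28, so s ≈ 0.3·0.7·(1.28)²/(0.37−0.3)² = 70.4.
At s = 70.4: P(θ<0.37) ≈ 0.897. Adjusting to match 0.9 gives s ≈ 72.32.
So α = 0.3·72.32 ≈ 21.70, β = 0.7·72.32 ≈ 50.63.

α ≈ 21.70, β ≈ 50.63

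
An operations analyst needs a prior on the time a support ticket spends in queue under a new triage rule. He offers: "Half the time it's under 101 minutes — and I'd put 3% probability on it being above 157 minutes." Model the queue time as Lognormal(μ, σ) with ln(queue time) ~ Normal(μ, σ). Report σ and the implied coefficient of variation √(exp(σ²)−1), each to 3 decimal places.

If T ~ Lognormal(μ,σ) then ln T ~ Normal(μ,σ), so the p-quantile of ln T is μ + z_p·σ.
ln(101) = 4.615 and ln(157) = 5.056; z_{0.5} = 0, z_{0.97} = 1.881.
σ = (5.056 − 4.615)/(1.881 − (0)) = 0.235.
μ = 4.615 − (0)·0.235 = 4.615.
CV = √(exp(σ²)−1) = √(exp(0.0550)−1) = 0.238.

σ ≈ 0.235, CV ≈ 0.238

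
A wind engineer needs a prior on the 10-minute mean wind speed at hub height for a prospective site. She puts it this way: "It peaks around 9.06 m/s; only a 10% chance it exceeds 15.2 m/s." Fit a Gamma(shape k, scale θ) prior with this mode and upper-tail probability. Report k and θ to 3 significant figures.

k ≈ 8.06, θ ≈ 1.28

Gamma(k,θ) with k>1 has mode (k−1)θ, so θ = 9.06/(k−1).
Need P(X < 15.2) = 0.9 with θ tied to k this way. Start at k = 2, θ = 9.06: P(X<15.2) ≈ 0.500.
Too low — raise k to concentrate. Iterating converges to k ≈ 8.06.
Then θ = 9.06/(8.06−1) ≈ 1.28.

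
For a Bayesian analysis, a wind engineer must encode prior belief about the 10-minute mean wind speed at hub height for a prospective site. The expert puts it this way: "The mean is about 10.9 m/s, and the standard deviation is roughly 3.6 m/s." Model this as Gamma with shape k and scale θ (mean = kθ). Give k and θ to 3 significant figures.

k ≈ 9.17, θ ≈ 1.19

For Gamma(k, scale θ): mean = kθ, variance = kθ², so CV = 1/√k.
CV = SD/mean = 3.6/10.9 = 0.3303, hence k = 1/CV² = 9.17.
Then θ = mean/k = 10.9/9.17 = 1.19.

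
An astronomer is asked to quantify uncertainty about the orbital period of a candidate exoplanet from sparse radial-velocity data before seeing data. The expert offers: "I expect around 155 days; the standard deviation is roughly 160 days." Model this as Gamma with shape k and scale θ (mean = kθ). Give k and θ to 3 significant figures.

k ≈ 0.938, θ ≈ 165

For Gamma(k, scale θ): mean = kθ, variance = kθ², so CV = 1/√k.
CV = SD/mean = 160/155 = 1.032, hence k = 1/CV² = 0.938.
Then θ = mean/k = 155/0.938 = 165.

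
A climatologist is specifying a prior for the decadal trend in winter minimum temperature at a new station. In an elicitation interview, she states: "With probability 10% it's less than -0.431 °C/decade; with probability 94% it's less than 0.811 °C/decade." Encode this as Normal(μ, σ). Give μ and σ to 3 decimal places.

For Normal(μ,σ), the p-quantile is μ + z_p·σ. Here z_{0.1} = -1.282, z_{0.94} = 1.555.
So -0.431 = μ − 1.282σ and 0.811 = μ + 1.555σ.
Subtracting: σ = (0.811 − -0.431)/(1.555 − (-1.282)) = 0.438.
Then μ = -0.431 − (-1.282)·0.438 = 0.130.

μ = 0.130, σ = 0.438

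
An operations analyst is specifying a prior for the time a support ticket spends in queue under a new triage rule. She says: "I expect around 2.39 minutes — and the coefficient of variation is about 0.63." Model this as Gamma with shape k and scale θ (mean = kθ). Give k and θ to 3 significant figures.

k ≈ 2.52, θ ≈ 0.949

For Gamma(k, scale θ): mean = kθ, variance = kθ², so CV = 1/√k.
CV = 0.63, hence k = 1/CV² = 2.52.
Then θ = mean/k = 2.39/2.52 = 0.949.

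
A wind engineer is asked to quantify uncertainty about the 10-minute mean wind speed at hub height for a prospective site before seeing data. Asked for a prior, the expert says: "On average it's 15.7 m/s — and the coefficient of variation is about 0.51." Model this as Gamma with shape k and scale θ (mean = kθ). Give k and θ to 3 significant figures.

k ≈ 3.84, θ ≈ 4.08

For Gamma(k, scale θ): mean = kθ, variance = kθ², so CV = 1/√k.
CV = 0.51, hence k = 1/CV² = 3.84.
Then θ = mean/k = 15.7/3.84 = 4.08.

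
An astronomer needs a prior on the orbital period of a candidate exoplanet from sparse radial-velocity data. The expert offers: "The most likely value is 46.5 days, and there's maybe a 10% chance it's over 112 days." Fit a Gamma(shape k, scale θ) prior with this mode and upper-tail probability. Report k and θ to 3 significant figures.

k ≈ 3.49, θ ≈ 18.7

Gamma(k,θ) with k>1 has mode (k−1)θ, so θ = 46.5/(k−1).
Need P(X < 112) = 0.9 with θ tied to k this way. Start at k = 2, θ = 46.5: P(X<112) ≈ 0.693.
Too low — raise k to concentrate. Iterating converges to k ≈ 3.49.
Then θ = 46.5/(3.49−1) ≈ 18.7.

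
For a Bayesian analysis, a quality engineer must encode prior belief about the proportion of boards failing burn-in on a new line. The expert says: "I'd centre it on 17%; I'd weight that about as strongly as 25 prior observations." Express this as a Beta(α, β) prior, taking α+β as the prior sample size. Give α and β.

Under the effective-sample-size interpretation, Beta(α, β) has prior mean α/(α+β) and prior sample size α+β.
So α+β = 25 and α/(α+β) = 0.17, giving α = 0.17·25 = 4.25 and β = 25 − 4.25 = 20.75.

α = 4.25, β = 20.75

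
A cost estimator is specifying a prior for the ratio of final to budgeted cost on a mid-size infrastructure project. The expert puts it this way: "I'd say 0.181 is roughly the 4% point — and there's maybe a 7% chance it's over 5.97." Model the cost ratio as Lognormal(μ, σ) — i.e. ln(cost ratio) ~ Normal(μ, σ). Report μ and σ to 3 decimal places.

μ ≈ 0.188, σ ≈ 1.084

If T ~ Lognormal(μ,σ) then ln T ~ Normal(μ,σ), so the p-quantile of ln T is μ + z_p·σ.
ln(0.181) = -1.709 and ln(5.97) = 1.787; z_{0.04} = -1.751, z_{0.93} = 1.476.
σ = (1.787 − -1.709)/(1.476 − (-1.751)) = 1.084.
μ = -1.709 − (-1.751)·1.084 = 0.188.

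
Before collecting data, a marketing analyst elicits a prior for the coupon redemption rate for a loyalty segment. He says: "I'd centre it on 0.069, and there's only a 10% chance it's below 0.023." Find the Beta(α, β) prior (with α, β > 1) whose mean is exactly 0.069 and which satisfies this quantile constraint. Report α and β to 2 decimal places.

α ≈ 2.49, β ≈ 33.57

With mean 0.069 fixed, write α = 0.069s, β = 0.931s where s = α+β.
Need P(θ < 0.023) = 0.1 under Beta(0.069s, 0.931s). Normal approximation: (q−m)/√(m(1−m)/s) ≈ z_{0.1} = -1.28, so s ≈ 0.069·0.931·(-1.28)²/(0.023−0.069)² = 49.9.
At s = 49.9: P(θ<0.023) ≈ 0.058. Adjusting to match 0.1 gives s ≈ 36.06.
So α = 0.069·36.06 ≈ 2.49, β = 0.931·36.06 ≈ 33.57.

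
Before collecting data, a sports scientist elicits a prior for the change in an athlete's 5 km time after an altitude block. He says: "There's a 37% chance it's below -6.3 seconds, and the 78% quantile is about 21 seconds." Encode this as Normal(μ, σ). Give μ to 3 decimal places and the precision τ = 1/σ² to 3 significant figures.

The p-quantile of Normal(μ,σ) is μ + z_p·σ, with z_{0.37} = -0.3319 and z_{0.78} = 0.7722.
Eliminate σ: μ = (z₂·x₁ − z₁·x₂)/(z₂ − z₁) = (0.7722·-6.3 − (-0.3319)·21)/1.104 = 1.906.
Then σ = (x₂ − x₁)/(z₂ − z₁) = (21 − -6.3)/1.104 = 24.727.
Precision τ = 1/σ² = 1/24.73² = 0.00164.

μ = 1.906, τ = 0.00164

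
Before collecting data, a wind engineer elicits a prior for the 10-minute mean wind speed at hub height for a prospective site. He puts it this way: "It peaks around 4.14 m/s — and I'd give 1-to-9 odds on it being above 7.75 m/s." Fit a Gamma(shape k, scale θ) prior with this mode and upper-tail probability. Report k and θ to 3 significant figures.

k ≈ 5.86, θ ≈ 0.852

Gamma(k,θ) with k>1 has mode (k−1)θ, so θ = 4.14/(k−1).
Need P(X < 7.75) = 0.9 with θ tied to k this way. Start at k = 2, θ = 4.14: P(X<7.75) ≈ 0.558.
Too low — raise k to concentrate. Iterating converges to k ≈ 5.86.
Then θ = 4.14/(5.86−1) ≈ 0.852.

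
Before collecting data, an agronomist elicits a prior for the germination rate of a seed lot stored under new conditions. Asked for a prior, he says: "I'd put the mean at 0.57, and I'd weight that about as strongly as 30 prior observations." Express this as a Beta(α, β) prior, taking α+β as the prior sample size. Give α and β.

α = 17.1, β = 12.9

Under the effective-sample-size interpretation, Beta(α, β) has prior mean α/(α+β) and prior sample size α+β.
So α+β = 30 and α/(α+β) = 0.57, giving α = 0.57·30 = 17.1 and β = 30 − 17.1 = 12.9.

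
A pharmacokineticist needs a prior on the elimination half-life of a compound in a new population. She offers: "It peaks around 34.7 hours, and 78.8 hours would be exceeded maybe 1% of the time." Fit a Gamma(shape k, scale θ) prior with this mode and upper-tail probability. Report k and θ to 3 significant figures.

k ≈ 8.12, θ ≈ 4.87

Gamma(k,θ) with k>1 has mode (k−1)θ, so θ = 34.7/(k−1).
Need P(X < 78.8) = 0.99 with θ tied to k this way. Start at k = 2, θ = 34.7: P(X<78.8) ≈ 0.662.
Too low — raise k to concentrate. Iterating converges to k ≈ 8.12.
Then θ = 34.7/(8.12−1) ≈ 4.87.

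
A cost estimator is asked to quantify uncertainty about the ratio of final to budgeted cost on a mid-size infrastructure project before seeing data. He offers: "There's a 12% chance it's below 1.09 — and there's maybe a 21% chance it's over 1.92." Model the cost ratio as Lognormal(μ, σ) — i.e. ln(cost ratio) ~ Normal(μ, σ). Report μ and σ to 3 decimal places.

μ ≈ 0.422, σ ≈ 0.286

If T ~ Lognormal(μ,σ) then ln T ~ Normal(μ,σ), so the p-quantile of ln T is μ + z_p·σ.
ln(1.09) = 0.08618 and ln(1.92) = 0.6523; z_{0.12} = -1.175, z_{0.79} = 0.8064.
σ = (0.6523 − 0.08618)/(0.8064 − (-1.175)) = 0.286.
μ = 0.08618 − (-1.175)·0.286 = 0.422.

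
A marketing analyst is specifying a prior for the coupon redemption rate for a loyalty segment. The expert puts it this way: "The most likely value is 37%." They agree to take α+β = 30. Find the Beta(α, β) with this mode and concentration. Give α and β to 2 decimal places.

α = 11.36, β = 18.64

For α,β > 1 the Beta mode is (α−1)/(α+β−2). With α+β = 30, the mode is (α−1)/28.
Set (α−1)/28 = 0.37 → α = 1 + 0.37·28 = 11.36.
β = 30 − α = 18.64.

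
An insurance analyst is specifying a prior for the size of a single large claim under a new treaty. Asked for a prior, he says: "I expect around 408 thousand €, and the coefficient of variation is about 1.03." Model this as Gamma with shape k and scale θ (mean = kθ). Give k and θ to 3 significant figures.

For Gamma(k, scale θ): mean = kθ, variance = kθ², so CV = 1/√k.
CV = 1.03, hence k = 1/CV² = 0.943.
Then θ = mean/k = 408/0.943 = 433.

k ≈ 0.943, θ ≈ 433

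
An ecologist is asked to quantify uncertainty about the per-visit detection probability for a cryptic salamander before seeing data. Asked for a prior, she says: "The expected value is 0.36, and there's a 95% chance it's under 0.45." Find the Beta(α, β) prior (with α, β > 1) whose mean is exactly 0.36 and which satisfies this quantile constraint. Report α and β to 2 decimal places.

α ≈ 28.65, β ≈ 50.93

With mean 0.36 fixed, write α = 0.36s, β = 0.64s where s = α+β.
Need P(θ < 0.45) = 0.95 under Beta(0.36s, 0.64s). Normal approximation: (q−m)/√(m(1−m)/s) ≈ z_{0.95} = 1.64, so s ≈ 0.36·0.64·(1.64)²/(0.45−0.36)² = 77.0.
At s = 77.0: P(θ<0.45) ≈ 0.947. Adjusting to match 0.95 gives s ≈ 79.57.
So α = 0.36·79.57 ≈ 28.65, β = 0.64·79.57 ≈ 50.93.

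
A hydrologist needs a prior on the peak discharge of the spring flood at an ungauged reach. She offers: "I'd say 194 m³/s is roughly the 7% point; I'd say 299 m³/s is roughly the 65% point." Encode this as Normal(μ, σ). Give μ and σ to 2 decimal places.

μ = 277.26, σ = 56.42

For Normal(μ,σ), the p-quantile is μ + z_p·σ. Here z_{0.07} = -1.476, z_{0.65} = 0.3853.
So 194 = μ − 1.476σ and 299 = μ + 0.3853σ.
Subtracting: σ = (299 − 194)/(0.3853 − (-1.476)) = 56.42.
Then μ = 194 − (-1.476)·56.42 = 277.26.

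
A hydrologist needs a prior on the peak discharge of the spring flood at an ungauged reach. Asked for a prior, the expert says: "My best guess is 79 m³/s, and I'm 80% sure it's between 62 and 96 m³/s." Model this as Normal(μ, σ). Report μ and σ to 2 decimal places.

μ = 79.00, σ = 13.27

A symmetric 80% interval runs μ ± z·σ with z = 1.282.
Half-width = 17, so σ = 17/1.282 = 13.27.
μ is the stated best guess, 79.00.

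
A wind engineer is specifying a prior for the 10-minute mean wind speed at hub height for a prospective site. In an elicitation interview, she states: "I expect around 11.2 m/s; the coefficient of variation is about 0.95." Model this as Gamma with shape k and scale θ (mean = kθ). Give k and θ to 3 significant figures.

k ≈ 1.11, θ ≈ 10.1

For Gamma(k, scale θ): mean = kθ, variance = kθ², so CV = 1/√k.
CV = 0.95, hence k = 1/CV² = 1.11.
Then θ = mean/k = 11.2/1.11 = 10.1.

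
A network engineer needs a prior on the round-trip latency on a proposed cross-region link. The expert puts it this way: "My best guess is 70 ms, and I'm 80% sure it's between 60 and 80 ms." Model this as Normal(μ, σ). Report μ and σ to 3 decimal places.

A symmetric 80% interval runs μ ± z·σ with z = 1.282.
Half-width = 10, so σ = 10/1.282 = 7.803.
μ is the stated best guess, 70.000.

μ = 70.000, σ = 7.803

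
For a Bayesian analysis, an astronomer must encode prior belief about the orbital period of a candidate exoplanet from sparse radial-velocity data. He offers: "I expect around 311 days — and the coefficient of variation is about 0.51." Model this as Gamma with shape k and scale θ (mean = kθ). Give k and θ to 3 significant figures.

For Gamma(k, scale θ): mean = kθ, variance = kθ², so CV = 1/√k.
CV = 0.51, hence k = 1/CV² = 3.84.
Then θ = mean/k = 311/3.84 = 80.9.

k ≈ 3.84, θ ≈ 80.9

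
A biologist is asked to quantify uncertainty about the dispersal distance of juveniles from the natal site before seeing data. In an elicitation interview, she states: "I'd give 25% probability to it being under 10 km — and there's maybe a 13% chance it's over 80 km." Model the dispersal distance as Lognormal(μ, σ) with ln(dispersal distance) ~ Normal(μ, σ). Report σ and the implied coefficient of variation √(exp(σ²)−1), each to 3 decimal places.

If T ~ Lognormal(μ,σ) then ln T ~ Normal(μ,σ), so the p-quantile of ln T is μ + z_p·σ.
ln(10) = 2.303 and ln(80) = 4.382; z_{0.25} = -0.6745, z_{0.87} = 1.126.
σ = (4.382 − 2.303)/(1.126 − (-0.6745)) = 1.155.
μ = 2.303 − (-0.6745)·1.155 = 3.081.
CV = √(exp(σ²)−1) = √(exp(1.3333)−1) = 1.671.

σ ≈ 1.155, CV ≈ 1.671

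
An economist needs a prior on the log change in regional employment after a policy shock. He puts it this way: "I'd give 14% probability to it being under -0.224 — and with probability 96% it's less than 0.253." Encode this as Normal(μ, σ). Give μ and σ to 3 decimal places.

The p-quantile of Normal(μ,σ) is μ + z_p·σ, with z_{0.14} = -1.08 and z_{0.96} = 1.751.
Eliminate σ: μ = (z₂·x₁ − z₁·x₂)/(z₂ − z₁) = (1.751·-0.224 − (-1.08)·0.253)/2.831 = -0.042.
Then σ = (x₂ − x₁)/(z₂ − z₁) = (0.253 − -0.224)/2.831 = 0.168.

μ = -0.042, σ = 0.168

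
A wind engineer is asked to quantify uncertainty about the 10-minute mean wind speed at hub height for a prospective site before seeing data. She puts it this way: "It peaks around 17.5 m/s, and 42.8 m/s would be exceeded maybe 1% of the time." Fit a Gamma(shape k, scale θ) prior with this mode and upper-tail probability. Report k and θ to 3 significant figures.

Gamma(k,θ) with k>1 has mode (k−1)θ, so θ = 17.5/(k−1).
Need P(X < 42.8) = 0.99 with θ tied to k this way. Start at k = 2, θ = 17.5: P(X<42.8) ≈ 0.701.
Too low — raise k to concentrate. Iterating converges to k ≈ 6.9.
Then θ = 17.5/(6.9−1) ≈ 2.97.

k ≈ 6.9, θ ≈ 2.97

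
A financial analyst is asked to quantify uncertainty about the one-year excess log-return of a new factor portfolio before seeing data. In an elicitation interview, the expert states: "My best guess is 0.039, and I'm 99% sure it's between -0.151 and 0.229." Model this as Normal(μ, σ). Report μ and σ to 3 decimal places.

μ = 0.039, σ = 0.074

A symmetric 99% interval runs μ ± z·σ with z = 2.576.
Half-width = 0.19, so σ = 0.19/2.576 = 0.074.
μ is the stated best guess, 0.039.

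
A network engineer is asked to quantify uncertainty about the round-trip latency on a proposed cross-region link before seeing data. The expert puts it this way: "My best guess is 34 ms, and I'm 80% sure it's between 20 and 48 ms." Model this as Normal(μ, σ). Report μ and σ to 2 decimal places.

A symmetric 80% interval runs μ ± z·σ with z = 1.282.
Half-width = 14, so σ = 14/1.282 = 10.92.
μ is the stated best guess, 34.00.

μ = 34.00, σ = 10.92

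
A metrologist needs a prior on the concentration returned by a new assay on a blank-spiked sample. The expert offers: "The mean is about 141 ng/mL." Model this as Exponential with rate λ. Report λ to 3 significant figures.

Exponential mean = 1/λ, so λ = 1/141.0 = 0.00709.

λ ≈ 0.00709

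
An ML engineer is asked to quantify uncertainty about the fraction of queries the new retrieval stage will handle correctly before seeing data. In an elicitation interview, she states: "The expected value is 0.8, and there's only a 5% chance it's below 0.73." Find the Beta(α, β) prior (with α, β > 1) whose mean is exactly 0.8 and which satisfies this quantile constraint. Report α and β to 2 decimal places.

α ≈ 77.30, β ≈ 19.32

With mean 0.8 fixed, write α = 0.8s, β = 0.2s where s = α+β.
Need P(θ < 0.73) = 0.05 under Beta(0.8s, 0.2s). Normal approximation: (q−m)/√(m(1−m)/s) ≈ z_{0.05} = -1.64, so s ≈ 0.8·0.2·(-1.64)²/(0.73−0.8)² = 88.3.
At s = 88.3: P(θ<0.73) ≈ 0.057. Adjusting to match 0.05 gives s ≈ 96.62.
So α = 0.8·96.62 ≈ 77.30, β = 0.2·96.62 ≈ 19.32.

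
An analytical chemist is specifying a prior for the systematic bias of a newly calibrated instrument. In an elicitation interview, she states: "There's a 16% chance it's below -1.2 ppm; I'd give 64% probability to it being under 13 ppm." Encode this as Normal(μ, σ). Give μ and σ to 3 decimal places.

μ = 9.238, σ = 10.496

The p-quantile of Normal(μ,σ) is μ + z_p·σ, with z_{0.16} = -0.9945 and z_{0.64} = 0.3585.
Eliminate σ: μ = (z₂·x₁ − z₁·x₂)/(z₂ − z₁) = (0.3585·-1.2 − (-0.9945)·13)/1.353 = 9.238.
Then σ = (x₂ − x₁)/(z₂ − z₁) = (13 − -1.2)/1.353 = 10.496.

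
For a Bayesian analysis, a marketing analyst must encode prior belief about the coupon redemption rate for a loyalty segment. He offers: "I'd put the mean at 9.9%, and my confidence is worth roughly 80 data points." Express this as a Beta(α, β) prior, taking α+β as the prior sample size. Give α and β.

Under the effective-sample-size interpretation, Beta(α, β) has prior mean α/(α+β) and prior sample size α+β.
So α+β = 80 and α/(α+β) = 0.099, giving α = 0.099·80 = 7.92 and β = 80 − 7.92 = 72.08.

α = 7.92, β = 72.08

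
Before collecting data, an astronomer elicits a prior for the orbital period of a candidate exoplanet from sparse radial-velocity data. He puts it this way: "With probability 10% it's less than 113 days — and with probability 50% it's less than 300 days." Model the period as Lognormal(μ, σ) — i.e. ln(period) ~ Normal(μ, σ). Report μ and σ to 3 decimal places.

μ ≈ 5.704, σ ≈ 0.762

If T ~ Lognormal(μ,σ) then ln T ~ Normal(μ,σ), so the p-quantile of ln T is μ + z_p·σ.
ln(113) = 4.727 and ln(300) = 5.704; z_{0.1} = -1.282, z_{0.5} = 0.
σ = (5.704 − 4.727)/(0 − (-1.282)) = 0.762.
μ = 4.727 − (-1.282)·0.762 = 5.704.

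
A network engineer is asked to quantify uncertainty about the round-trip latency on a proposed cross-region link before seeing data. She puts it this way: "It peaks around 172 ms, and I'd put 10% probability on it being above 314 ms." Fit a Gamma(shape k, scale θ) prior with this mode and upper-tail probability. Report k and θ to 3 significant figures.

Gamma(k,θ) with k>1 has mode (k−1)θ, so θ = 172/(k−1).
Need P(X < 314) = 0.9 with θ tied to k this way. Start at k = 2, θ = 172: P(X<314) ≈ 0.545.
Too low — raise k to concentrate. Iterating converges to k ≈ 6.26.
Then θ = 172/(6.26−1) ≈ 32.7.

k ≈ 6.26, θ ≈ 32.7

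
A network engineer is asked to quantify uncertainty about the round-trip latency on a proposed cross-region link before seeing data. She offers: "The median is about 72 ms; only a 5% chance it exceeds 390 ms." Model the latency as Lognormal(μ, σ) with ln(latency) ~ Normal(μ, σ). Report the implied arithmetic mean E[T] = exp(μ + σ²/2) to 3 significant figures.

E[T] ≈ 122 ms

If T ~ Lognormal(μ,σ) then ln T ~ Normal(μ,σ), so the p-quantile of ln T is μ + z_p·σ.
ln(72) = 4.277 and ln(390) = 5.966; z_{0.5} = 0, z_{0.95} = 1.645.
σ = (5.966 − 4.277)/(1.645 − (0)) = 1.027.
μ = 4.277 − (0)·1.027 = 4.277.
E[T] = exp(μ + σ²/2) = exp(4.277 + 0.5275) = 122 ms.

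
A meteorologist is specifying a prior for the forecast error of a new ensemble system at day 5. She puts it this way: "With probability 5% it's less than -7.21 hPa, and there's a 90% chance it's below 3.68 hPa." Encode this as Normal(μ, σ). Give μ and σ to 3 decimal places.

The p-quantile of Normal(μ,σ) is μ + z_p·σ, with z_{0.05} = -1.645 and z_{0.9} = 1.282.
Eliminate σ: μ = (z₂·x₁ − z₁·x₂)/(z₂ − z₁) = (1.282·-7.21 − (-1.645)·3.68)/2.926 = -1.089.
Then σ = (x₂ − x₁)/(z₂ − z₁) = (3.68 − -7.21)/2.926 = 3.721.

μ = -1.089, σ = 3.721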